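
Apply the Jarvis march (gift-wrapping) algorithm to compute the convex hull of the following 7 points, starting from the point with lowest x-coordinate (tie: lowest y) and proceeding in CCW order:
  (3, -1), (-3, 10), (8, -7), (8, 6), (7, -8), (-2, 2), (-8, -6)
Hull (CCW) = [(-8, -6), (7, -8), (8, -7), (8, 6), (-3, 10)]

Jarvis march: at each step, from the current hull vertex p, select the next vertex q as the point such that every other point lies strictly to the left of (or on) the directed line p → q. (Equivalently: for every other point r, the cross product (q − p) × (r − p) ≥ 0.)
Starting point (lowest x, tie lowest y): (-8, -6). Wrap until returning to start. Resulting hull: (-8, -6), (7, -8), (8, -7), (8, 6), (-3, 10).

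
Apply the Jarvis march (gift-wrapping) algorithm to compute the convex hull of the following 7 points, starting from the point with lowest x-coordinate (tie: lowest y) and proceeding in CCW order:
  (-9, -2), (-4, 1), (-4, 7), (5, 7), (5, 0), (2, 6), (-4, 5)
Hull (CCW) = [(-9, -2), (5, 0), (5, 7), (-4, 7)]

Jarvis march: at each step, from the current hull vertex p, select the next vertex q as the point such that every other point lies strictly to the left of (or on) the directed line p → q. (Equivalently: for every other point r, the cross product (q − p) × (r − p) ≥ 0.)
Starting point (lowest x, tie lowest y): (-9, -2). Wrap until returning to start. Resulting hull: (-9, -2), (5, 0), (5, 7), (-4, 7).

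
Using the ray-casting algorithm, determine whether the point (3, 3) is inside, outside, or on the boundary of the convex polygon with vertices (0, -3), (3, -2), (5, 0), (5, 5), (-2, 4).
The point (3, 3) lies strictly inside the polygon

Cast a horizontal ray to the right from the query point and count how many polygon edges it crosses (each edge strictly once or zero times, handled with the usual half-open convention). 
Parity of crossings → odd ⇒ inside.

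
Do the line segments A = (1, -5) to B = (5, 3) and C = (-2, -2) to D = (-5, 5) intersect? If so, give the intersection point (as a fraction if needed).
No (intersection of containing lines falls outside at least one segment)

Parametrize and solve: t = -3/13, s = -9/13. At least one of these is outside [0, 1], so the segments do not intersect.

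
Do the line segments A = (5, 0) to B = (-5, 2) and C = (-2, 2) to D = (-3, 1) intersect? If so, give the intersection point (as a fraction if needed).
Yes; intersection at (-5/2, 3/2) (t = 3/4 on AB, s = 1/2 on CD)

Parametrize AB as A + t(B − A) = (5 + -10 t, 0 + 2 t) and CD as C + s(D − C) = (-2 + -1 s, 2 + -1 s). Solve the linear system for (t, s). Determinant = -12 ≠ 0, so a unique intersection of the containing lines exists. Solution: t = 3/4, s = 1/2 — both in [0, 1], so the segments cross. Intersection point: (-5/2, 3/2).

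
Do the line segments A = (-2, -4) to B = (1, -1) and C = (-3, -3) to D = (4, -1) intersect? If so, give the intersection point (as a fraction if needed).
Yes; intersection at (-1/5, -11/5) (t = 3/5 on AB, s = 2/5 on CD)

Parametrize AB as A + t(B − A) = (-2 + 3 t, -4 + 3 t) and CD as C + s(D − C) = (-3 + 7 s, -3 + 2 s). Solve the linear system for (t, s). Determinant = 15 ≠ 0, so a unique intersection of the containing lines exists. Solution: t = 3/5, s = 2/5 — both in [0, 1], so the segments cross. Intersection point: (-1/5, -11/5).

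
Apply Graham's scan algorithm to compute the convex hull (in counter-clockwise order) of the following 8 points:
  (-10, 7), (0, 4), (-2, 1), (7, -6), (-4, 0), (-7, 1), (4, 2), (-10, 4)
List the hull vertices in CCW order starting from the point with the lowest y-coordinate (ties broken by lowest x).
Hull (CCW) = [(7, -6), (4, 2), (0, 4), (-10, 7), (-10, 4), (-7, 1)]

Graham scan procedure:
  1. Find the pivot p₀ = point with lowest y (tie → lowest x): (7, -6).
  2. Sort the remaining points by polar angle around p₀.
  3. Walk through sorted points, maintaining a stack; pop the top while the last three entries make a non-left turn (cross product ≤ 0).
  4. Final stack is the convex hull in CCW order: (7, -6), (4, 2), (0, 4), (-10, 7), (-10, 4), (-7, 1).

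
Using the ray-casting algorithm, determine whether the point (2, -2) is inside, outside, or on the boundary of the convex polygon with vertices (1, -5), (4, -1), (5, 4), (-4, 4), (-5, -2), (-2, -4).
The point (2, -2) lies strictly inside the polygon

Cast a horizontal ray to the right from the query point and count how many polygon edges it crosses (each edge strictly once or zero times, handled with the usual half-open convention). 
Parity of crossings → odd ⇒ inside.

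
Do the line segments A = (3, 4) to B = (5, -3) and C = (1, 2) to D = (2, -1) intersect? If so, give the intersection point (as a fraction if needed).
No (intersection of containing lines falls outside at least one segment)

Parametrize and solve: t = 8, s = 18. At least one of these is outside [0, 1], so the segments do not intersect.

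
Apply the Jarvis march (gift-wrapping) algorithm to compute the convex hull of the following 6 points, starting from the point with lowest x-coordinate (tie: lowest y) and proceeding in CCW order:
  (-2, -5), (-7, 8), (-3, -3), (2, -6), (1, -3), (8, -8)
Hull (CCW) = [(-7, 8), (-3, -3), (-2, -5), (8, -8)]

Jarvis march: at each step, from the current hull vertex p, select the next vertex q as the point such that every other point lies strictly to the left of (or on) the directed line p → q. (Equivalently: for every other point r, the cross product (q − p) × (r − p) ≥ 0.)
Starting point (lowest x, tie lowest y): (-7, 8). Wrap until returning to start. Resulting hull: (-7, 8), (-3, -3), (-2, -5), (8, -8).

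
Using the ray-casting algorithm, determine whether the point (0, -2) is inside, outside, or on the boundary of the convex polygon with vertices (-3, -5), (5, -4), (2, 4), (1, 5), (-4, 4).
The point (0, -2) lies strictly inside the polygon

Cast a horizontal ray to the right from the query point and count how many polygon edges it crosses (each edge strictly once or zero times, handled with the usual half-open convention). 
Parity of crossings → odd ⇒ inside.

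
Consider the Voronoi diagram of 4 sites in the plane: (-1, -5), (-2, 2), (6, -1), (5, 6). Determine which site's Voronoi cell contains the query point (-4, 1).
Nearest site = (-2, 2)

The Voronoi cell of site s contains exactly those query points closer to s than to any other site. Compute squared distances from q = (-4, 1) to each site:
  (-2 − -4)² + (2 − 1)² = 5
  (-1 − -4)² + (-5 − 1)² = 45
  (6 − -4)² + (-1 − 1)² = 104
  (5 − -4)² + (6 − 1)² = 106
Minimum is attained by (-2, 2), so q lies in its Voronoi cell.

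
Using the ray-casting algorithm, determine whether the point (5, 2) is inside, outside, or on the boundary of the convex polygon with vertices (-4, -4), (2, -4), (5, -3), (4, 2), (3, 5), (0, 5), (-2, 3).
The point (5, 2) lies strictly outside the polygon

Cast a horizontal ray to the right from the query point and count how many polygon edges it crosses (each edge strictly once or zero times, handled with the usual half-open convention). 
Parity of crossings → even ⇒ outside.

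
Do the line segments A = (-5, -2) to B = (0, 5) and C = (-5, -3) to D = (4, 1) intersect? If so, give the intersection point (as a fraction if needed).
No (intersection of containing lines falls outside at least one segment)

Parametrize and solve: t = -9/43, s = -5/43. At least one of these is outside [0, 1], so the segments do not intersect.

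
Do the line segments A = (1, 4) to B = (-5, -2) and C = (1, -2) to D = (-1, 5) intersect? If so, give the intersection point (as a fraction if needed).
Yes; intersection at (-1/3, 8/3) (t = 2/9 on AB, s = 2/3 on CD)

Parametrize AB as A + t(B − A) = (1 + -6 t, 4 + -6 t) and CD as C + s(D − C) = (1 + -2 s, -2 + 7 s). Solve the linear system for (t, s). Determinant = 54 ≠ 0, so a unique intersection of the containing lines exists. Solution: t = 2/9, s = 2/3 — both in [0, 1], so the segments cross. Intersection point: (-1/3, 8/3).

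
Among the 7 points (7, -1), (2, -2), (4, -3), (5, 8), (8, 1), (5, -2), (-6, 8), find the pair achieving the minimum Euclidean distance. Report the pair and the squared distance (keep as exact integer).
Pair = ((4, -3), (5, -2)); squared distance = 2

Compute all C(7, 2) = 21 pairwise squared distances (x_i − x_j)² + (y_i − y_j)². The minimum is 2, attained by the pair ((4, -3), (5, -2)).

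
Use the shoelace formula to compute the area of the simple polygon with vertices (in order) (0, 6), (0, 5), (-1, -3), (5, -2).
Area = 26

Shoelace formula: Area = (1/2) |Σ_i (x_i · y_{i+1} − x_{i+1} · y_i)| (indices mod n). Compute each cross term:
  (0)(5) − (0)(6) = 0
  (0)(-3) − (-1)(5) = 5
  (-1)(-2) − (5)(-3) = 17
  (5)(6) − (0)(-2) = 30
Sum = 52, so (signed) Area = 52/2 = 26, |Area| = 26.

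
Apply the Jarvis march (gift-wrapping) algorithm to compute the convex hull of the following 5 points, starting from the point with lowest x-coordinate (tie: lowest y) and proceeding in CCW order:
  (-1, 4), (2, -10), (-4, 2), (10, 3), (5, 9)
Hull (CCW) = [(-4, 2), (2, -10), (10, 3), (5, 9)]

Jarvis march: at each step, from the current hull vertex p, select the next vertex q as the point such that every other point lies strictly to the left of (or on) the directed line p → q. (Equivalently: for every other point r, the cross product (q − p) × (r − p) ≥ 0.)
Starting point (lowest x, tie lowest y): (-4, 2). Wrap until returning to start. Resulting hull: (-4, 2), (2, -10), (10, 3), (5, 9).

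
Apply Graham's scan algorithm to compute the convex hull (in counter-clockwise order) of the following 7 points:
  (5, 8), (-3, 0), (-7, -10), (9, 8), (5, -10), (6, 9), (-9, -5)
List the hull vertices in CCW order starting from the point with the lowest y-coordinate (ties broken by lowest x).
Hull (CCW) = [(-7, -10), (5, -10), (9, 8), (6, 9), (-9, -5)]

Graham scan procedure:
  1. Find the pivot p₀ = point with lowest y (tie → lowest x): (-7, -10).
  2. Sort the remaining points by polar angle around p₀.
  3. Walk through sorted points, maintaining a stack; pop the top while the last three entries make a non-left turn (cross product ≤ 0).
  4. Final stack is the convex hull in CCW order: (-7, -10), (5, -10), (9, 8), (6, 9), (-9, -5).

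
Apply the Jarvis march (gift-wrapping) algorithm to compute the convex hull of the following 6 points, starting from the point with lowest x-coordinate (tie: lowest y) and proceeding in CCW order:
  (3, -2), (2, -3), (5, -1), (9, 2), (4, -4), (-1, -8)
Hull (CCW) = [(-1, -8), (4, -4), (9, 2), (3, -2), (2, -3)]

Jarvis march: at each step, from the current hull vertex p, select the next vertex q as the point such that every other point lies strictly to the left of (or on) the directed line p → q. (Equivalently: for every other point r, the cross product (q − p) × (r − p) ≥ 0.)
Starting point (lowest x, tie lowest y): (-1, -8). Wrap until returning to start. Resulting hull: (-1, -8), (4, -4), (9, 2), (3, -2), (2, -3).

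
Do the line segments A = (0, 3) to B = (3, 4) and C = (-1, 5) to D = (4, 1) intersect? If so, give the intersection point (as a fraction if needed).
Yes; intersection at (18/17, 57/17) (t = 6/17 on AB, s = 7/17 on CD)

Parametrize AB as A + t(B − A) = (0 + 3 t, 3 + 1 t) and CD as C + s(D − C) = (-1 + 5 s, 5 + -4 s). Solve the linear system for (t, s). Determinant = 17 ≠ 0, so a unique intersection of the containing lines exists. Solution: t = 6/17, s = 7/17 — both in [0, 1], so the segments cross. Intersection point: (18/17, 57/17).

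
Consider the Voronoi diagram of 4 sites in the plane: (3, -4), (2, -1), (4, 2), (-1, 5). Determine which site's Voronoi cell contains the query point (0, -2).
Nearest site = (2, -1)

The Voronoi cell of site s contains exactly those query points closer to s than to any other site. Compute squared distances from q = (0, -2) to each site:
  (2 − 0)² + (-1 − -2)² = 5
  (3 − 0)² + (-4 − -2)² = 13
  (4 − 0)² + (2 − -2)² = 32
  (-1 − 0)² + (5 − -2)² = 50
Minimum is attained by (2, -1), so q lies in its Voronoi cell.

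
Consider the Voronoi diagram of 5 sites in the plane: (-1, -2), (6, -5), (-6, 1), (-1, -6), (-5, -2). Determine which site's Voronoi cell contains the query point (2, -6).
Nearest site = (-1, -6)

The Voronoi cell of site s contains exactly those query points closer to s than to any other site. Compute squared distances from q = (2, -6) to each site:
  (-1 − 2)² + (-6 − -6)² = 9
  (6 − 2)² + (-5 − -6)² = 17
  (-1 − 2)² + (-2 − -6)² = 25
  (-5 − 2)² + (-2 − -6)² = 65
  (-6 − 2)² + (1 − -6)² = 113
Minimum is attained by (-1, -6), so q lies in its Voronoi cell.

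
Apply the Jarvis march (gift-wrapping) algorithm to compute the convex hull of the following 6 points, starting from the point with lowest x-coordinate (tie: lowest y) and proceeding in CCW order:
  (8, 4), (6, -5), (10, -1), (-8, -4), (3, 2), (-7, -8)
Hull (CCW) = [(-8, -4), (-7, -8), (6, -5), (10, -1), (8, 4), (3, 2)]

Jarvis march: at each step, from the current hull vertex p, select the next vertex q as the point such that every other point lies strictly to the left of (or on) the directed line p → q. (Equivalently: for every other point r, the cross product (q − p) × (r − p) ≥ 0.)
Starting point (lowest x, tie lowest y): (-8, -4). Wrap until returning to start. Resulting hull: (-8, -4), (-7, -8), (6, -5), (10, -1), (8, 4), (3, 2).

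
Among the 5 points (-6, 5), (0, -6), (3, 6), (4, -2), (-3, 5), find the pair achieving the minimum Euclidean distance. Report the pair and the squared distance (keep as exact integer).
Pair = ((-6, 5), (-3, 5)); squared distance = 9

Compute all C(5, 2) = 10 pairwise squared distances (x_i − x_j)² + (y_i − y_j)². The minimum is 9, attained by the pair ((-6, 5), (-3, 5)).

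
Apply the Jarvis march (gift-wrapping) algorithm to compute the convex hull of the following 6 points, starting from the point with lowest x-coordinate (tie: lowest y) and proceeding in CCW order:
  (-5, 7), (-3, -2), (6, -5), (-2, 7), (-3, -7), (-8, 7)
Hull (CCW) = [(-8, 7), (-3, -7), (6, -5), (-2, 7)]

Jarvis march: at each step, from the current hull vertex p, select the next vertex q as the point such that every other point lies strictly to the left of (or on) the directed line p → q. (Equivalently: for every other point r, the cross product (q − p) × (r − p) ≥ 0.)
Starting point (lowest x, tie lowest y): (-8, 7). Wrap until returning to start. Resulting hull: (-8, 7), (-3, -7), (6, -5), (-2, 7).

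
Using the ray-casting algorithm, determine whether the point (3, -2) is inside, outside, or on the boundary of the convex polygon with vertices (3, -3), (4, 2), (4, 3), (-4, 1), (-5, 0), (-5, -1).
The point (3, -2) lies strictly inside the polygon

Cast a horizontal ray to the right from the query point and count how many polygon edges it crosses (each edge strictly once or zero times, handled with the usual half-open convention). 
Parity of crossings → odd ⇒ inside.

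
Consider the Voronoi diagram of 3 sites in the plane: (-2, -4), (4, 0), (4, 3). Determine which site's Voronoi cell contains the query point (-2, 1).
Nearest site = (-2, -4)

The Voronoi cell of site s contains exactly those query points closer to s than to any other site. Compute squared distances from q = (-2, 1) to each site:
  (-2 − -2)² + (-4 − 1)² = 25
  (4 − -2)² + (0 − 1)² = 37
  (4 − -2)² + (3 − 1)² = 40
Minimum is attained by (-2, -4), so q lies in its Voronoi cell.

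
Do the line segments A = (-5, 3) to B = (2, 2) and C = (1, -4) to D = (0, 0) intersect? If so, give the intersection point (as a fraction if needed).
No (intersection of containing lines falls outside at least one segment)

Parametrize and solve: t = 17/27, s = 43/27. At least one of these is outside [0, 1], so the segments do not intersect.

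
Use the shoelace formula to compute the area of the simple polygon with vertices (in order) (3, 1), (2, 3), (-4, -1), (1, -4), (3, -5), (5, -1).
Area = 71/2

Shoelace formula: Area = (1/2) |Σ_i (x_i · y_{i+1} − x_{i+1} · y_i)| (indices mod n). Compute each cross term:
  (3)(3) − (2)(1) = 7
  (2)(-1) − (-4)(3) = 10
  (-4)(-4) − (1)(-1) = 17
  (1)(-5) − (3)(-4) = 7
  (3)(-1) − (5)(-5) = 22
  (5)(1) − (3)(-1) = 8
Sum = 71, so (signed) Area = 71/2 = 71/2, |Area| = 71/2.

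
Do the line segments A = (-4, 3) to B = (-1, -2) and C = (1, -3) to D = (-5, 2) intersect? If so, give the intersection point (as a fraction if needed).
Yes; intersection at (-9/5, -2/3) (t = 11/15 on AB, s = 7/15 on CD)

Parametrize AB as A + t(B − A) = (-4 + 3 t, 3 + -5 t) and CD as C + s(D − C) = (1 + -6 s, -3 + 5 s). Solve the linear system for (t, s). Determinant = 15 ≠ 0, so a unique intersection of the containing lines exists. Solution: t = 11/15, s = 7/15 — both in [0, 1], so the segments cross. Intersection point: (-9/5, -2/3).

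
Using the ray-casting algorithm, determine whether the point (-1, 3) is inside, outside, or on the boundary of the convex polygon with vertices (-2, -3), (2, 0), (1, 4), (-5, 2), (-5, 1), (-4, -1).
The point (-1, 3) lies strictly inside the polygon

Cast a horizontal ray to the right from the query point and count how many polygon edges it crosses (each edge strictly once or zero times, handled with the usual half-open convention). 
Parity of crossings → odd ⇒ inside.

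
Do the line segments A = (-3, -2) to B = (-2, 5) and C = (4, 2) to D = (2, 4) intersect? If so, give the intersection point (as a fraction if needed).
No (intersection of containing lines falls outside at least one segment)

Parametrize and solve: t = 11/8, s = 45/16. At least one of these is outside [0, 1], so the segments do not intersect.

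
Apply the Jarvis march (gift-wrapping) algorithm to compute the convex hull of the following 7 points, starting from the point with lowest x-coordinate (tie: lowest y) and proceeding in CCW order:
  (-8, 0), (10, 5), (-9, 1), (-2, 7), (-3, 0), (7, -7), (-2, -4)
Hull (CCW) = [(-9, 1), (-8, 0), (-2, -4), (7, -7), (10, 5), (-2, 7)]

Jarvis march: at each step, from the current hull vertex p, select the next vertex q as the point such that every other point lies strictly to the left of (or on) the directed line p → q. (Equivalently: for every other point r, the cross product (q − p) × (r − p) ≥ 0.)
Starting point (lowest x, tie lowest y): (-9, 1). Wrap until returning to start. Resulting hull: (-9, 1), (-8, 0), (-2, -4), (7, -7), (10, 5), (-2, 7).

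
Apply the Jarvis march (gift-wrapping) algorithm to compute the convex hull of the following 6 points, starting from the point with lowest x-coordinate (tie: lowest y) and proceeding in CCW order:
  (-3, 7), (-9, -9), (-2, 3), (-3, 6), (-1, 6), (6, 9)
Hull (CCW) = [(-9, -9), (6, 9), (-3, 7)]

Jarvis march: at each step, from the current hull vertex p, select the next vertex q as the point such that every other point lies strictly to the left of (or on) the directed line p → q. (Equivalently: for every other point r, the cross product (q − p) × (r − p) ≥ 0.)
Starting point (lowest x, tie lowest y): (-9, -9). Wrap until returning to start. Resulting hull: (-9, -9), (6, 9), (-3, 7).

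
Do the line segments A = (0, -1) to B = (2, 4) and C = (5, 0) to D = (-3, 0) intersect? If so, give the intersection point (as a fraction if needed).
Yes; intersection at (2/5, 0) (t = 1/5 on AB, s = 23/40 on CD)

Parametrize AB as A + t(B − A) = (0 + 2 t, -1 + 5 t) and CD as C + s(D − C) = (5 + -8 s, 0 + 0 s). Solve the linear system for (t, s). Determinant = -40 ≠ 0, so a unique intersection of the containing lines exists. Solution: t = 1/5, s = 23/40 — both in [0, 1], so the segments cross. Intersection point: (2/5, 0).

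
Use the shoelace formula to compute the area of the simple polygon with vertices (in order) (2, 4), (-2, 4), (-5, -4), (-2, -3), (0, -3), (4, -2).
Area = 89/2

Shoelace formula: Area = (1/2) |Σ_i (x_i · y_{i+1} − x_{i+1} · y_i)| (indices mod n). Compute each cross term:
  (2)(4) − (-2)(4) = 16
  (-2)(-4) − (-5)(4) = 28
  (-5)(-3) − (-2)(-4) = 7
  (-2)(-3) − (0)(-3) = 6
  (0)(-2) − (4)(-3) = 12
  (4)(4) − (2)(-2) = 20
Sum = 89, so (signed) Area = 89/2 = 89/2, |Area| = 89/2.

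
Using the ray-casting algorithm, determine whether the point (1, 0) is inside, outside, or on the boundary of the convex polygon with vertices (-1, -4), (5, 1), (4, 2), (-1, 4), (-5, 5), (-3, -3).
The point (1, 0) lies strictly inside the polygon

Cast a horizontal ray to the right from the query point and count how many polygon edges it crosses (each edge strictly once or zero times, handled with the usual half-open convention). 
Parity of crossings → odd ⇒ inside.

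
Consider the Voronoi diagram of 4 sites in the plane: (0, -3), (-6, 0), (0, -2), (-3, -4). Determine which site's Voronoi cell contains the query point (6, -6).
Nearest site = (0, -3)

The Voronoi cell of site s contains exactly those query points closer to s than to any other site. Compute squared distances from q = (6, -6) to each site:
  (0 − 6)² + (-3 − -6)² = 45
  (0 − 6)² + (-2 − -6)² = 52
  (-3 − 6)² + (-4 − -6)² = 85
  (-6 − 6)² + (0 − -6)² = 180
Minimum is attained by (0, -3), so q lies in its Voronoi cell.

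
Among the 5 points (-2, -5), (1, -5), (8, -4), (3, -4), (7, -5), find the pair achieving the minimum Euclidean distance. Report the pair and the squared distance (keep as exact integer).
Pair = ((8, -4), (7, -5)); squared distance = 2

Compute all C(5, 2) = 10 pairwise squared distances (x_i − x_j)² + (y_i − y_j)². The minimum is 2, attained by the pair ((8, -4), (7, -5)).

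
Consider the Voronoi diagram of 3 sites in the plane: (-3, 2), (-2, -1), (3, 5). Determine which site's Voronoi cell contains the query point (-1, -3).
Nearest site = (-2, -1)

The Voronoi cell of site s contains exactly those query points closer to s than to any other site. Compute squared distances from q = (-1, -3) to each site:
  (-2 − -1)² + (-1 − -3)² = 5
  (-3 − -1)² + (2 − -3)² = 29
  (3 − -1)² + (5 − -3)² = 80
Minimum is attained by (-2, -1), so q lies in its Voronoi cell.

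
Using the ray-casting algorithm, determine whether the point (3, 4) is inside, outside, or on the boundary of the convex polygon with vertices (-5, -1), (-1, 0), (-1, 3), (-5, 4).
The point (3, 4) lies strictly outside the polygon

Cast a horizontal ray to the right from the query point and count how many polygon edges it crosses (each edge strictly once or zero times, handled with the usual half-open convention). 
Parity of crossings → even ⇒ outside.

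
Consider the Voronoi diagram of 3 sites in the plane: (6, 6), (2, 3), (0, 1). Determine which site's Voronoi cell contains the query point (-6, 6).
Nearest site = (0, 1)

The Voronoi cell of site s contains exactly those query points closer to s than to any other site. Compute squared distances from q = (-6, 6) to each site:
  (0 − -6)² + (1 − 6)² = 61
  (2 − -6)² + (3 − 6)² = 73
  (6 − -6)² + (6 − 6)² = 144
Minimum is attained by (0, 1), so q lies in its Voronoi cell.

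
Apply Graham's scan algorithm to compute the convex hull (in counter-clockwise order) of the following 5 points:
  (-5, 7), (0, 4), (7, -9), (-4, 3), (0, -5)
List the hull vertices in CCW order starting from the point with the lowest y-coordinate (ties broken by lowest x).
Hull (CCW) = [(7, -9), (0, 4), (-5, 7), (-4, 3), (0, -5)]

Graham scan procedure:
  1. Find the pivot p₀ = point with lowest y (tie → lowest x): (7, -9).
  2. Sort the remaining points by polar angle around p₀.
  3. Walk through sorted points, maintaining a stack; pop the top while the last three entries make a non-left turn (cross product ≤ 0).
  4. Final stack is the convex hull in CCW order: (7, -9), (0, 4), (-5, 7), (-4, 3), (0, -5).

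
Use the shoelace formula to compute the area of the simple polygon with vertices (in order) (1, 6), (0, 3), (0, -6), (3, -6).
Area = 45/2

Shoelace formula: Area = (1/2) |Σ_i (x_i · y_{i+1} − x_{i+1} · y_i)| (indices mod n). Compute each cross term:
  (1)(3) − (0)(6) = 3
  (0)(-6) − (0)(3) = 0
  (0)(-6) − (3)(-6) = 18
  (3)(6) − (1)(-6) = 24
Sum = 45, so (signed) Area = 45/2 = 45/2, |Area| = 45/2.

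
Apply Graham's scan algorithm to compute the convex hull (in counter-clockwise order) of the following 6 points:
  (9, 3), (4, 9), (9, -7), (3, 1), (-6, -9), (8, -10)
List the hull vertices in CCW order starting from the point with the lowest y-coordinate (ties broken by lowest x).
Hull (CCW) = [(8, -10), (9, -7), (9, 3), (4, 9), (-6, -9)]

Graham scan procedure:
  1. Find the pivot p₀ = point with lowest y (tie → lowest x): (8, -10).
  2. Sort the remaining points by polar angle around p₀.
  3. Walk through sorted points, maintaining a stack; pop the top while the last three entries make a non-left turn (cross product ≤ 0).
  4. Final stack is the convex hull in CCW order: (8, -10), (9, -7), (9, 3), (4, 9), (-6, -9).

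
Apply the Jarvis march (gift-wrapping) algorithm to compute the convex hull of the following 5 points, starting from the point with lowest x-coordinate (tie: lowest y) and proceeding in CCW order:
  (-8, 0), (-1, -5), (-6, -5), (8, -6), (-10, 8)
Hull (CCW) = [(-10, 8), (-8, 0), (-6, -5), (8, -6)]

Jarvis march: at each step, from the current hull vertex p, select the next vertex q as the point such that every other point lies strictly to the left of (or on) the directed line p → q. (Equivalently: for every other point r, the cross product (q − p) × (r − p) ≥ 0.)
Starting point (lowest x, tie lowest y): (-10, 8). Wrap until returning to start. Resulting hull: (-10, 8), (-8, 0), (-6, -5), (8, -6).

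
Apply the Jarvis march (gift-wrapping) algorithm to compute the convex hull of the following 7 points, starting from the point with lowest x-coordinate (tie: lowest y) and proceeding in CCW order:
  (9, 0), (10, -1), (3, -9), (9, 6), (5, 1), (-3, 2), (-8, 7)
Hull (CCW) = [(-8, 7), (3, -9), (10, -1), (9, 6)]

Jarvis march: at each step, from the current hull vertex p, select the next vertex q as the point such that every other point lies strictly to the left of (or on) the directed line p → q. (Equivalently: for every other point r, the cross product (q − p) × (r − p) ≥ 0.)
Starting point (lowest x, tie lowest y): (-8, 7). Wrap until returning to start. Resulting hull: (-8, 7), (3, -9), (10, -1), (9, 6).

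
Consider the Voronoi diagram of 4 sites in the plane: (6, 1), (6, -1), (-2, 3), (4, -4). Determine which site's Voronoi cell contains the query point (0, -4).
Nearest site = (4, -4)

The Voronoi cell of site s contains exactly those query points closer to s than to any other site. Compute squared distances from q = (0, -4) to each site:
  (4 − 0)² + (-4 − -4)² = 16
  (6 − 0)² + (-1 − -4)² = 45
  (-2 − 0)² + (3 − -4)² = 53
  (6 − 0)² + (1 − -4)² = 61
Minimum is attained by (4, -4), so q lies in its Voronoi cell.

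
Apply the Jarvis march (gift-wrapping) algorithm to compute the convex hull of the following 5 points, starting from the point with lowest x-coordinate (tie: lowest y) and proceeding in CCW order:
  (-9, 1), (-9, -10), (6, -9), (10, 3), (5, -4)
Hull (CCW) = [(-9, -10), (6, -9), (10, 3), (-9, 1)]

Jarvis march: at each step, from the current hull vertex p, select the next vertex q as the point such that every other point lies strictly to the left of (or on) the directed line p → q. (Equivalently: for every other point r, the cross product (q − p) × (r − p) ≥ 0.)
Starting point (lowest x, tie lowest y): (-9, -10). Wrap until returning to start. Resulting hull: (-9, -10), (6, -9), (10, 3), (-9, 1).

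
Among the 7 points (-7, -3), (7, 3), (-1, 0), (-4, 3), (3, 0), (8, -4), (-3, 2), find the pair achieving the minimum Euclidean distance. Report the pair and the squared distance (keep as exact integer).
Pair = ((-4, 3), (-3, 2)); squared distance = 2

Compute all C(7, 2) = 21 pairwise squared distances (x_i − x_j)² + (y_i − y_j)². The minimum is 2, attained by the pair ((-4, 3), (-3, 2)).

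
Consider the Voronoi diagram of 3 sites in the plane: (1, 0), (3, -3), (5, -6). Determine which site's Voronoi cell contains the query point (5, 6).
Nearest site = (1, 0)

The Voronoi cell of site s contains exactly those query points closer to s than to any other site. Compute squared distances from q = (5, 6) to each site:
  (1 − 5)² + (0 − 6)² = 52
  (3 − 5)² + (-3 − 6)² = 85
  (5 − 5)² + (-6 − 6)² = 144
Minimum is attained by (1, 0), so q lies in its Voronoi cell.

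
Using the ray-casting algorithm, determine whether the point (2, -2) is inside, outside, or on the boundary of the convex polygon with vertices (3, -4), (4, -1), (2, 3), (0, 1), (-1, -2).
The point (2, -2) lies strictly inside the polygon

Cast a horizontal ray to the right from the query point and count how many polygon edges it crosses (each edge strictly once or zero times, handled with the usual half-open convention). 
Parity of crossings → odd ⇒ inside.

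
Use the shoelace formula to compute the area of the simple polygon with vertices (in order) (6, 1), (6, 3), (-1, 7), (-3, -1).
Area = 41

Shoelace formula: Area = (1/2) |Σ_i (x_i · y_{i+1} − x_{i+1} · y_i)| (indices mod n). Compute each cross term:
  (6)(3) − (6)(1) = 12
  (6)(7) − (-1)(3) = 45
  (-1)(-1) − (-3)(7) = 22
  (-3)(1) − (6)(-1) = 3
Sum = 82, so (signed) Area = 82/2 = 41, |Area| = 41.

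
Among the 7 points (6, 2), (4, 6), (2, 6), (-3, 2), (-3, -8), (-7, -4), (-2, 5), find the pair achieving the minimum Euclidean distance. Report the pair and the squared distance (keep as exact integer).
Pair = ((4, 6), (2, 6)); squared distance = 4

Compute all C(7, 2) = 21 pairwise squared distances (x_i − x_j)² + (y_i − y_j)². The minimum is 4, attained by the pair ((4, 6), (2, 6)).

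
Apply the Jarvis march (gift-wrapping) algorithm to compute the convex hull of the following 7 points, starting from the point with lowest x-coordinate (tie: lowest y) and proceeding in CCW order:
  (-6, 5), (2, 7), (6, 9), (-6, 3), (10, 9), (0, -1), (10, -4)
Hull (CCW) = [(-6, 3), (0, -1), (10, -4), (10, 9), (6, 9), (-6, 5)]

Jarvis march: at each step, from the current hull vertex p, select the next vertex q as the point such that every other point lies strictly to the left of (or on) the directed line p → q. (Equivalently: for every other point r, the cross product (q − p) × (r − p) ≥ 0.)
Starting point (lowest x, tie lowest y): (-6, 3). Wrap until returning to start. Resulting hull: (-6, 3), (0, -1), (10, -4), (10, 9), (6, 9), (-6, 5).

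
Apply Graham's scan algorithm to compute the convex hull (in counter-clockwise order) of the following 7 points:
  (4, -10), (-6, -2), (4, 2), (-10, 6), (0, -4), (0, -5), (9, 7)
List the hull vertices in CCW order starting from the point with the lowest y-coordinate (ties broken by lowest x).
Hull (CCW) = [(4, -10), (9, 7), (-10, 6), (-6, -2)]

Graham scan procedure:
  1. Find the pivot p₀ = point with lowest y (tie → lowest x): (4, -10).
  2. Sort the remaining points by polar angle around p₀.
  3. Walk through sorted points, maintaining a stack; pop the top while the last three entries make a non-left turn (cross product ≤ 0).
  4. Final stack is the convex hull in CCW order: (4, -10), (9, 7), (-10, 6), (-6, -2).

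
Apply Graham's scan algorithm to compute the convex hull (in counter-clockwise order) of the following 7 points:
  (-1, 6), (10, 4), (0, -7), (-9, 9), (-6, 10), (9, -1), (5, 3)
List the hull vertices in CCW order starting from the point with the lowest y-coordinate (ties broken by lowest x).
Hull (CCW) = [(0, -7), (9, -1), (10, 4), (-6, 10), (-9, 9)]

Graham scan procedure:
  1. Find the pivot p₀ = point with lowest y (tie → lowest x): (0, -7).
  2. Sort the remaining points by polar angle around p₀.
  3. Walk through sorted points, maintaining a stack; pop the top while the last three entries make a non-left turn (cross product ≤ 0).
  4. Final stack is the convex hull in CCW order: (0, -7), (9, -1), (10, 4), (-6, 10), (-9, 9).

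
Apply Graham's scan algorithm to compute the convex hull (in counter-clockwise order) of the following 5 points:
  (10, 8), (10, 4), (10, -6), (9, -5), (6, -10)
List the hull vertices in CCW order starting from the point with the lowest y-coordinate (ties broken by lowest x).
Hull (CCW) = [(6, -10), (10, -6), (10, 8)]

Graham scan procedure:
  1. Find the pivot p₀ = point with lowest y (tie → lowest x): (6, -10).
  2. Sort the remaining points by polar angle around p₀.
  3. Walk through sorted points, maintaining a stack; pop the top while the last three entries make a non-left turn (cross product ≤ 0).
  4. Final stack is the convex hull in CCW order: (6, -10), (10, -6), (10, 8).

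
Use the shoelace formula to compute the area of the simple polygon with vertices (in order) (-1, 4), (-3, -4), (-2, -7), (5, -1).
Area = 85/2

Shoelace formula: Area = (1/2) |Σ_i (x_i · y_{i+1} − x_{i+1} · y_i)| (indices mod n). Compute each cross term:
  (-1)(-4) − (-3)(4) = 16
  (-3)(-7) − (-2)(-4) = 13
  (-2)(-1) − (5)(-7) = 37
  (5)(4) − (-1)(-1) = 19
Sum = 85, so (signed) Area = 85/2 = 85/2, |Area| = 85/2.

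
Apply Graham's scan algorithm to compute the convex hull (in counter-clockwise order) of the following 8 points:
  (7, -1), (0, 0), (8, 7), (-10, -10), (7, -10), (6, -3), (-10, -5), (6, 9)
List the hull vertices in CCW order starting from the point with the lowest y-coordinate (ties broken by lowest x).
Hull (CCW) = [(-10, -10), (7, -10), (8, 7), (6, 9), (-10, -5)]

Graham scan procedure:
  1. Find the pivot p₀ = point with lowest y (tie → lowest x): (-10, -10).
  2. Sort the remaining points by polar angle around p₀.
  3. Walk through sorted points, maintaining a stack; pop the top while the last three entries make a non-left turn (cross product ≤ 0).
  4. Final stack is the convex hull in CCW order: (-10, -10), (7, -10), (8, 7), (6, 9), (-10, -5).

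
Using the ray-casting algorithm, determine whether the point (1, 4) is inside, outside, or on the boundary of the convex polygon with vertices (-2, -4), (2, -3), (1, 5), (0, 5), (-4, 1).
The point (1, 4) lies strictly inside the polygon

Cast a horizontal ray to the right from the query point and count how many polygon edges it crosses (each edge strictly once or zero times, handled with the usual half-open convention). 
Parity of crossings → odd ⇒ inside.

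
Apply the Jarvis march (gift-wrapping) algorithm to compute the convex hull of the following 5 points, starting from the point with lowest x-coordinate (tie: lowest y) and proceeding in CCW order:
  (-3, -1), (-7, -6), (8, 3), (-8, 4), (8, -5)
Hull (CCW) = [(-8, 4), (-7, -6), (8, -5), (8, 3)]

Jarvis march: at each step, from the current hull vertex p, select the next vertex q as the point such that every other point lies strictly to the left of (or on) the directed line p → q. (Equivalently: for every other point r, the cross product (q − p) × (r − p) ≥ 0.)
Starting point (lowest x, tie lowest y): (-8, 4). Wrap until returning to start. Resulting hull: (-8, 4), (-7, -6), (8, -5), (8, 3).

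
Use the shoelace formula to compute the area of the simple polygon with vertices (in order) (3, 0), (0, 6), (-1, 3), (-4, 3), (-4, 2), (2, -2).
Area = 47/2

Shoelace formula: Area = (1/2) |Σ_i (x_i · y_{i+1} − x_{i+1} · y_i)| (indices mod n). Compute each cross term:
  (3)(6) − (0)(0) = 18
  (0)(3) − (-1)(6) = 6
  (-1)(3) − (-4)(3) = 9
  (-4)(2) − (-4)(3) = 4
  (-4)(-2) − (2)(2) = 4
  (2)(0) − (3)(-2) = 6
Sum = 47, so (signed) Area = 47/2 = 47/2, |Area| = 47/2.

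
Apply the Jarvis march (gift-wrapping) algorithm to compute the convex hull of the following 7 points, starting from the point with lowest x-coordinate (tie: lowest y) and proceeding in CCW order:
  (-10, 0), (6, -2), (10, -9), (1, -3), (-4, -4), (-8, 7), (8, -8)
Hull (CCW) = [(-10, 0), (-4, -4), (10, -9), (6, -2), (-8, 7)]

Jarvis march: at each step, from the current hull vertex p, select the next vertex q as the point such that every other point lies strictly to the left of (or on) the directed line p → q. (Equivalently: for every other point r, the cross product (q − p) × (r − p) ≥ 0.)
Starting point (lowest x, tie lowest y): (-10, 0). Wrap until returning to start. Resulting hull: (-10, 0), (-4, -4), (10, -9), (6, -2), (-8, 7).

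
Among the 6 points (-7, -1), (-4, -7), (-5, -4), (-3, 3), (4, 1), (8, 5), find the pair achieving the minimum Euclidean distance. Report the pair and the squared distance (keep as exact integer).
Pair = ((-4, -7), (-5, -4)); squared distance = 10

Compute all C(6, 2) = 15 pairwise squared distances (x_i − x_j)² + (y_i − y_j)². The minimum is 10, attained by the pair ((-4, -7), (-5, -4)).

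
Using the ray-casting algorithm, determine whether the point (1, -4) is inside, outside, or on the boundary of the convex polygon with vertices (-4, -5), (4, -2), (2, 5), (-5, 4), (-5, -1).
The point (1, -4) lies strictly outside the polygon

Cast a horizontal ray to the right from the query point and count how many polygon edges it crosses (each edge strictly once or zero times, handled with the usual half-open convention). 
Parity of crossings → even ⇒ outside.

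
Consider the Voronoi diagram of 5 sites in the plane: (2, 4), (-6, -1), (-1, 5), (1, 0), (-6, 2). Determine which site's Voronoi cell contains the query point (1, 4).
Nearest site = (2, 4)

The Voronoi cell of site s contains exactly those query points closer to s than to any other site. Compute squared distances from q = (1, 4) to each site:
  (2 − 1)² + (4 − 4)² = 1
  (-1 − 1)² + (5 − 4)² = 5
  (1 − 1)² + (0 − 4)² = 16
  (-6 − 1)² + (2 − 4)² = 53
  (-6 − 1)² + (-1 − 4)² = 74
Minimum is attained by (2, 4), so q lies in its Voronoi cell.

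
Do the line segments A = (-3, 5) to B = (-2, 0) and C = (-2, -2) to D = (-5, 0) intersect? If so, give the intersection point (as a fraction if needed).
No (intersection of containing lines falls outside at least one segment)

Parametrize and solve: t = 19/13, s = -2/13. At least one of these is outside [0, 1], so the segments do not intersect.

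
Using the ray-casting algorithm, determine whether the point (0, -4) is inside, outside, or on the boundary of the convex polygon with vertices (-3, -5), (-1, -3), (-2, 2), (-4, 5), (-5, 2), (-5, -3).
The point (0, -4) lies strictly outside the polygon

Cast a horizontal ray to the right from the query point and count how many polygon edges it crosses (each edge strictly once or zero times, handled with the usual half-open convention). 
Parity of crossings → even ⇒ outside.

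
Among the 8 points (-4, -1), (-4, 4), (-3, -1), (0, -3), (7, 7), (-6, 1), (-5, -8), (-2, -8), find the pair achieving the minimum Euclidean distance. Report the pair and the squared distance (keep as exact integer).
Pair = ((-4, -1), (-3, -1)); squared distance = 1

Compute all C(8, 2) = 28 pairwise squared distances (x_i − x_j)² + (y_i − y_j)². The minimum is 1, attained by the pair ((-4, -1), (-3, -1)).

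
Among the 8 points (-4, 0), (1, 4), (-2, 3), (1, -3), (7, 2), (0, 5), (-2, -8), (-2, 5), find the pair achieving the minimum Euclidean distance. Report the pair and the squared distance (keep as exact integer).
Pair = ((1, 4), (0, 5)); squared distance = 2

Compute all C(8, 2) = 28 pairwise squared distances (x_i − x_j)² + (y_i − y_j)². The minimum is 2, attained by the pair ((1, 4), (0, 5)).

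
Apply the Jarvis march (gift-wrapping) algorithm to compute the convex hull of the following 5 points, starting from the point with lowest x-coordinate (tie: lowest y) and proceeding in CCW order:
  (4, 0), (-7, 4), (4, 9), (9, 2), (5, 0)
Hull (CCW) = [(-7, 4), (4, 0), (5, 0), (9, 2), (4, 9)]

Jarvis march: at each step, from the current hull vertex p, select the next vertex q as the point such that every other point lies strictly to the left of (or on) the directed line p → q. (Equivalently: for every other point r, the cross product (q − p) × (r − p) ≥ 0.)
Starting point (lowest x, tie lowest y): (-7, 4). Wrap until returning to start. Resulting hull: (-7, 4), (4, 0), (5, 0), (9, 2), (4, 9).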